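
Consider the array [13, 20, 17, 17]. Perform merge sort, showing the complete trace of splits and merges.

Merge sort trace:

Split: [13, 20, 17, 17] -> [13, 20] and [17, 17]
  Split: [13, 20] -> [13] and [20]
  Merge: [13] + [20] -> [13, 20]
  Split: [17, 17] -> [17] and [17]
  Merge: [17] + [17] -> [17, 17]
Merge: [13, 20] + [17, 17] -> [13, 17, 17, 20]

Final sorted array: [13, 17, 17, 20]

The merge sort proceeds by recursively splitting the array and merging sorted halves.
After all merges, the sorted array is [13, 17, 17, 20].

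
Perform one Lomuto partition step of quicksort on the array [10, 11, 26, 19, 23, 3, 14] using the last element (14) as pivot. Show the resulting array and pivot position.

Lomuto partition with pivot = 14:

Initial array: [10, 11, 26, 19, 23, 3, 14]

arr[0]=10 <= 14: swap with position 0, array becomes [10, 11, 26, 19, 23, 3, 14]
arr[1]=11 <= 14: swap with position 1, array becomes [10, 11, 26, 19, 23, 3, 14]
arr[2]=26 > 14: no swap
arr[3]=19 > 14: no swap
arr[4]=23 > 14: no swap
arr[5]=3 <= 14: swap with position 2, array becomes [10, 11, 3, 19, 23, 26, 14]

Place pivot at position 3: [10, 11, 3, 14, 23, 26, 19]
Pivot position: 3

After partitioning with pivot 14, the array becomes [10, 11, 3, 14, 23, 26, 19]. The pivot is placed at index 3. All elements to the left of the pivot are <= 14, and all elements to the right are > 14.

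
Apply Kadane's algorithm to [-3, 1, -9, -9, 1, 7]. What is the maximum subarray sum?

Using Kadane's algorithm on [-3, 1, -9, -9, 1, 7]:

Scanning through the array:
Position 1 (value 1): max_ending_here = 1, max_so_far = 1
Position 2 (value -9): max_ending_here = -8, max_so_far = 1
Position 3 (value -9): max_ending_here = -9, max_so_far = 1
Position 4 (value 1): max_ending_here = 1, max_so_far = 1
Position 5 (value 7): max_ending_here = 8, max_so_far = 8

Maximum subarray: [1, 7]
Maximum sum: 8

The maximum subarray is [1, 7] with sum 8. This subarray runs from index 4 to index 5.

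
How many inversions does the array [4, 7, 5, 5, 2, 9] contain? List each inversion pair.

Finding inversions in [4, 7, 5, 5, 2, 9]:

(0, 4): arr[0]=4 > arr[4]=2
(1, 2): arr[1]=7 > arr[2]=5
(1, 3): arr[1]=7 > arr[3]=5
(1, 4): arr[1]=7 > arr[4]=2
(2, 4): arr[2]=5 > arr[4]=2
(3, 4): arr[3]=5 > arr[4]=2

Total inversions: 6

The array has 6 inversion(s): (0,4), (1,2), (1,3), (1,4), (2,4), (3,4). Each pair (i,j) satisfies i < j and arr[i] > arr[j].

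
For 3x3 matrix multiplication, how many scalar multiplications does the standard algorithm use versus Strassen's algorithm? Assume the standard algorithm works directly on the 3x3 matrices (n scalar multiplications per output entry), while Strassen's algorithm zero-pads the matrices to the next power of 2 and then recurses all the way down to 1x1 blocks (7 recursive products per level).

Matrix multiplication for 3x3 matrices:

Strassen's algorithm requires power-of-2 dimensions. Pad 3x3 to 4x4 (next power of 2).

Standard algorithm: 3^3 = 27 multiplications
Strassen's algorithm: 7^(log2(4)) = 7^2 = 49 multiplications
Difference: 27 - 49 = -22 (Strassen uses MORE here due to padding overhead — for small or just-over-power-of-2 n, padding can outweigh the per-level savings)

Standard: 27 multiplications (3^3). Strassen: 49 multiplications (7^2, after padding to 4x4). Strassen reduces 8 recursive multiplications to 7 at each level.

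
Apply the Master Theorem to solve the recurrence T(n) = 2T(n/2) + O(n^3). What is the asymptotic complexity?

Master Theorem for T(n) = 2T(n/2) + O(n^3):

a = 2, b = 2, c = 3
log_b(a) = log_2(2) = 1.0000

Case 3: c = 3 > log_2(2) = 1.0000
T(n) = O(n^3) = O(n^3)

For T(n) = 2T(n/2) + O(n^3): log_2(2) = 1.0000. This is Case 3 of the Master Theorem (c > log_b(a), work dominated by root), giving O(n^3).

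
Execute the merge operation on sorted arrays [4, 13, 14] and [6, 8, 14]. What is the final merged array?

Merging process:

Compare 4 vs 6: take 4 from left. Merged: [4]
Compare 13 vs 6: take 6 from right. Merged: [4, 6]
Compare 13 vs 8: take 8 from right. Merged: [4, 6, 8]
Compare 13 vs 14: take 13 from left. Merged: [4, 6, 8, 13]
Compare 14 vs 14: take 14 from left. Merged: [4, 6, 8, 13, 14]
Append remaining from right: [14]. Merged: [4, 6, 8, 13, 14, 14]

Final merged array: [4, 6, 8, 13, 14, 14]
Total comparisons: 5

The merged array is [4, 6, 8, 13, 14, 14], requiring 5 comparisons. The merge step runs in O(n) time where n is the total number of elements.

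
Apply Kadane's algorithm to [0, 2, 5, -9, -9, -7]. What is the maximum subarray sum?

Using Kadane's algorithm on [0, 2, 5, -9, -9, -7]:

Scanning through the array:
Position 1 (value 2): max_ending_here = 2, max_so_far = 2
Position 2 (value 5): max_ending_here = 7, max_so_far = 7
Position 3 (value -9): max_ending_here = -2, max_so_far = 7
Position 4 (value -9): max_ending_here = -9, max_so_far = 7
Position 5 (value -7): max_ending_here = -7, max_so_far = 7

Maximum subarray: [0, 2, 5]
Maximum sum: 7

The maximum subarray is [0, 2, 5] with sum 7. This subarray runs from index 0 to index 2.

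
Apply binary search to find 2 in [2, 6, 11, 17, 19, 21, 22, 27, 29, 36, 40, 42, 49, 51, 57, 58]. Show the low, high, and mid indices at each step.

Binary search for 2 in [2, 6, 11, 17, 19, 21, 22, 27, 29, 36, 40, 42, 49, 51, 57, 58]:

lo=0, hi=15, mid=7, arr[mid]=27 -> 27 > 2, search left half
lo=0, hi=6, mid=3, arr[mid]=17 -> 17 > 2, search left half
lo=0, hi=2, mid=1, arr[mid]=6 -> 6 > 2, search left half
lo=0, hi=0, mid=0, arr[mid]=2 -> Found target at index 0!

Binary search finds 2 at index 0 after 4 comparisons. The search repeatedly halves the search space by comparing with the middle element.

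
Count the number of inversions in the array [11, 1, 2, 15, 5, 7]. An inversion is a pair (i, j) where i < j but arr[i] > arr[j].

Finding inversions in [11, 1, 2, 15, 5, 7]:

(0, 1): arr[0]=11 > arr[1]=1
(0, 2): arr[0]=11 > arr[2]=2
(0, 4): arr[0]=11 > arr[4]=5
(0, 5): arr[0]=11 > arr[5]=7
(3, 4): arr[3]=15 > arr[4]=5
(3, 5): arr[3]=15 > arr[5]=7

Total inversions: 6

The array has 6 inversion(s): (0,1), (0,2), (0,4), (0,5), (3,4), (3,5). Each pair (i,j) satisfies i < j and arr[i] > arr[j].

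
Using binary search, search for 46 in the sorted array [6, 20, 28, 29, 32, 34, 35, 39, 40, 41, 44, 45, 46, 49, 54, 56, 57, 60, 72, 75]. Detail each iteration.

Binary search for 46 in [6, 20, 28, 29, 32, 34, 35, 39, 40, 41, 44, 45, 46, 49, 54, 56, 57, 60, 72, 75]:

lo=0, hi=19, mid=9, arr[mid]=41 -> 41 < 46, search right half
lo=10, hi=19, mid=14, arr[mid]=54 -> 54 > 46, search left half
lo=10, hi=13, mid=11, arr[mid]=45 -> 45 < 46, search right half
lo=12, hi=13, mid=12, arr[mid]=46 -> Found target at index 12!

Binary search finds 46 at index 12 after 4 comparisons. The search repeatedly halves the search space by comparing with the middle element.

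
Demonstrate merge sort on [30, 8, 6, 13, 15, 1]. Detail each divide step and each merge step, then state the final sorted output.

Merge sort trace:

Split: [30, 8, 6, 13, 15, 1] -> [30, 8, 6] and [13, 15, 1]
  Split: [30, 8, 6] -> [30] and [8, 6]
    Split: [8, 6] -> [8] and [6]
    Merge: [8] + [6] -> [6, 8]
  Merge: [30] + [6, 8] -> [6, 8, 30]
  Split: [13, 15, 1] -> [13] and [15, 1]
    Split: [15, 1] -> [15] and [1]
    Merge: [15] + [1] -> [1, 15]
  Merge: [13] + [1, 15] -> [1, 13, 15]
Merge: [6, 8, 30] + [1, 13, 15] -> [1, 6, 8, 13, 15, 30]

Final sorted array: [1, 6, 8, 13, 15, 30]

The merge sort proceeds by recursively splitting the array and merging sorted halves.
After all merges, the sorted array is [1, 6, 8, 13, 15, 30].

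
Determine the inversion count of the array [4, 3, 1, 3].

Finding inversions in [4, 3, 1, 3]:

(0, 1): arr[0]=4 > arr[1]=3
(0, 2): arr[0]=4 > arr[2]=1
(0, 3): arr[0]=4 > arr[3]=3
(1, 2): arr[1]=3 > arr[2]=1

Total inversions: 4

The array has 4 inversion(s): (0,1), (0,2), (0,3), (1,2). Each pair (i,j) satisfies i < j and arr[i] > arr[j].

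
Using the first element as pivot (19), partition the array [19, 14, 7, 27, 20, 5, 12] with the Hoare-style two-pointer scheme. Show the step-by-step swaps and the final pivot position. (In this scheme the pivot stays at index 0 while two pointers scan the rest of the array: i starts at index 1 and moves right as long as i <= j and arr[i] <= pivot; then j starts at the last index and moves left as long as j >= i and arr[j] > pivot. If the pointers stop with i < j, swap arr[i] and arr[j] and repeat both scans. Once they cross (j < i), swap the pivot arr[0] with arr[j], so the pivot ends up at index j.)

Hoare-style two-pointer partition with pivot = 19:

Initial array: [19, 14, 7, 27, 20, 5, 12]

Pointers start at i = 1, j = 6.
i stops at index 3 (arr[3]=27 > 19), j stops at index 6 (arr[6]=12 <= 19): swap arr[3] and arr[6], array becomes [19, 14, 7, 12, 20, 5, 27]
i stops at index 4 (arr[4]=20 > 19), j stops at index 5 (arr[5]=5 <= 19): swap arr[4] and arr[5], array becomes [19, 14, 7, 12, 5, 20, 27]
i ends at 5, j ends at 4: the pointers have crossed (j < i), so scanning stops.

Swap pivot arr[0] with arr[4] to place pivot at position 4: [5, 14, 7, 12, 19, 20, 27]
Pivot position: 4

After partitioning with pivot 19, the array becomes [5, 14, 7, 12, 19, 20, 27]. The pivot is placed at index 4. All elements to the left of the pivot are <= 19, and all elements to the right are > 19.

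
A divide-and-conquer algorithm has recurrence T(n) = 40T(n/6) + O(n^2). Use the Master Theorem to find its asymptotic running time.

Master Theorem for T(n) = 40T(n/6) + O(n^2):

a = 40, b = 6, c = 2
log_b(a) = log_6(40) = 2.0588

Case 1: c = 2 < log_6(40) = 2.0588
T(n) = O(n^(log_6 40))

For T(n) = 40T(n/6) + O(n^2): log_6(40) = 2.0588. This is Case 1 of the Master Theorem (c < log_b(a), work dominated by leaves), giving O(n^(log_6 40)).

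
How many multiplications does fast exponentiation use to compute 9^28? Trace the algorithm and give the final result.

Computing 9^28 by squaring (build up from 9^1; each line after the first costs one multiplication):

9^1 = 9
9^2 = (9^1)^2 = 9^2 = 81
9^3 = 9 * 9^2 = 9 * 81 = 729
9^6 = (9^3)^2 = 729^2 = 531441
9^7 = 9 * 9^6 = 9 * 531441 = 4782969
9^14 = (9^7)^2 = 4782969^2 = 22876792454961
9^28 = (9^14)^2 = 22876792454961^2 = 523347633027360537213511521

Result: 523347633027360537213511521
Multiplications needed: 6 (6 lines after 9^1)

9^28 = 523347633027360537213511521. Using exponentiation by squaring, this requires 6 multiplications. The key idea: if the exponent is even, square the half-power; if odd, multiply by the base once.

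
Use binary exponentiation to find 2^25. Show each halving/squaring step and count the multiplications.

Computing 2^25 by squaring (build up from 2^1; each line after the first costs one multiplication):

2^1 = 2
2^2 = (2^1)^2 = 2^2 = 4
2^3 = 2 * 2^2 = 2 * 4 = 8
2^6 = (2^3)^2 = 8^2 = 64
2^12 = (2^6)^2 = 64^2 = 4096
2^24 = (2^12)^2 = 4096^2 = 16777216
2^25 = 2 * 2^24 = 2 * 16777216 = 33554432

Result: 33554432
Multiplications needed: 6 (6 lines after 2^1)

2^25 = 33554432. Using exponentiation by squaring, this requires 6 multiplications. The key idea: if the exponent is even, square the half-power; if odd, multiply by the base once.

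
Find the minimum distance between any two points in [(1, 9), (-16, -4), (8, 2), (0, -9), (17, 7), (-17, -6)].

Computing all pairwise distances among 6 points:

d((1, 9), (-16, -4)) = 21.4009
d((1, 9), (8, 2)) = 9.8995
d((1, 9), (0, -9)) = 18.0278
d((1, 9), (17, 7)) = 16.1245
d((1, 9), (-17, -6)) = 23.4307
d((-16, -4), (8, 2)) = 24.7386
d((-16, -4), (0, -9)) = 16.7631
d((-16, -4), (17, 7)) = 34.7851
d((-16, -4), (-17, -6)) = 2.2361 <-- minimum
d((8, 2), (0, -9)) = 13.6015
d((8, 2), (17, 7)) = 10.2956
d((8, 2), (-17, -6)) = 26.2488
d((0, -9), (17, 7)) = 23.3452
d((0, -9), (-17, -6)) = 17.2627
d((17, 7), (-17, -6)) = 36.4005

Closest pair: (-16, -4) and (-17, -6) with distance 2.2361

The closest pair is (-16, -4) and (-17, -6) with Euclidean distance 2.2361. For 6 points, brute-force pairwise comparison is shown above. For large n, the divide-and-conquer algorithm (sort by x, recurse on halves, check the dividing strip) achieves O(n log n).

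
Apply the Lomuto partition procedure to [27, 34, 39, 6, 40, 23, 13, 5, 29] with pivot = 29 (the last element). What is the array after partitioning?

Lomuto partition with pivot = 29:

Initial array: [27, 34, 39, 6, 40, 23, 13, 5, 29]

arr[0]=27 <= 29: swap with position 0, array becomes [27, 34, 39, 6, 40, 23, 13, 5, 29]
arr[1]=34 > 29: no swap
arr[2]=39 > 29: no swap
arr[3]=6 <= 29: swap with position 1, array becomes [27, 6, 39, 34, 40, 23, 13, 5, 29]
arr[4]=40 > 29: no swap
arr[5]=23 <= 29: swap with position 2, array becomes [27, 6, 23, 34, 40, 39, 13, 5, 29]
arr[6]=13 <= 29: swap with position 3, array becomes [27, 6, 23, 13, 40, 39, 34, 5, 29]
arr[7]=5 <= 29: swap with position 4, array becomes [27, 6, 23, 13, 5, 39, 34, 40, 29]

Place pivot at position 5: [27, 6, 23, 13, 5, 29, 34, 40, 39]
Pivot position: 5

After partitioning with pivot 29, the array becomes [27, 6, 23, 13, 5, 29, 34, 40, 39]. The pivot is placed at index 5. All elements to the left of the pivot are <= 29, and all elements to the right are > 29.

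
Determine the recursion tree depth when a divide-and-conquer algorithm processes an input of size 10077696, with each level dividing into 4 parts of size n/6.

For divide and conquer with division factor 6:

Problem sizes at each level:
Level 0: 10077696
Level 1: 1679616
Level 2: 279936
Level 3: 46656
Level 4: 7776
Level 5: 1296
Level 6: 216
Level 7: 36
Level 8: 6
Level 9: 1

The root is level 0 and the size-1 base case is level 9 (the tree spans levels 0 through 9, i.e. 10 levels counting the root), so the depth is the number of divisions: log_6(10077696) = 9

The recursion tree depth is log_6(10077696) = 9. At each level, the problem size is divided by 6, so it takes 9 divisions to reduce to a base case of size 1. The algorithm makes 4 recursive calls at each level.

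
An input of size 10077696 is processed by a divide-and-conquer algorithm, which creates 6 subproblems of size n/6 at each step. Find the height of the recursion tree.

For divide and conquer with division factor 6:

Problem sizes at each level:
Level 0: 10077696
Level 1: 1679616
Level 2: 279936
Level 3: 46656
Level 4: 7776
Level 5: 1296
Level 6: 216
Level 7: 36
Level 8: 6
Level 9: 1

The root is level 0 and the size-1 base case is level 9 (the tree spans levels 0 through 9, i.e. 10 levels counting the root), so the depth is the number of divisions: log_6(10077696) = 9

The recursion tree depth is log_6(10077696) = 9. At each level, the problem size is divided by 6, so it takes 9 divisions to reduce to a base case of size 1. The algorithm makes 6 recursive calls at each level.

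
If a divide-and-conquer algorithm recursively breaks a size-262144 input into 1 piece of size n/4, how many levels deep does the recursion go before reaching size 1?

For divide and conquer with division factor 4:

Problem sizes at each level:
Level 0: 262144
Level 1: 65536
Level 2: 16384
Level 3: 4096
Level 4: 1024
Level 5: 256
Level 6: 64
Level 7: 16
Level 8: 4
Level 9: 1

The root is level 0 and the size-1 base case is level 9 (the tree spans levels 0 through 9, i.e. 10 levels counting the root), so the depth is the number of divisions: log_4(262144) = 9

The recursion tree depth is log_4(262144) = 9. At each level, the problem size is divided by 4, so it takes 9 divisions to reduce to a base case of size 1. The algorithm makes 1 recursive call at each level.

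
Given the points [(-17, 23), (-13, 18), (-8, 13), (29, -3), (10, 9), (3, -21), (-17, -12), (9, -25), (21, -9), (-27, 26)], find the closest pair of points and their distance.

Computing all pairwise distances among 10 points:

d((-17, 23), (-13, 18)) = 6.4031 <-- minimum
d((-17, 23), (-8, 13)) = 13.4536
d((-17, 23), (29, -3)) = 52.8394
d((-17, 23), (10, 9)) = 30.4138
d((-17, 23), (3, -21)) = 48.3322
d((-17, 23), (-17, -12)) = 35.0
d((-17, 23), (9, -25)) = 54.5894
d((-17, 23), (21, -9)) = 49.679
d((-17, 23), (-27, 26)) = 10.4403
d((-13, 18), (-8, 13)) = 7.0711
d((-13, 18), (29, -3)) = 46.9574
d((-13, 18), (10, 9)) = 24.6982
d((-13, 18), (3, -21)) = 42.1545
d((-13, 18), (-17, -12)) = 30.2655
d((-13, 18), (9, -25)) = 48.3011
d((-13, 18), (21, -9)) = 43.4166
d((-13, 18), (-27, 26)) = 16.1245
d((-8, 13), (29, -3)) = 40.3113
d((-8, 13), (10, 9)) = 18.4391
d((-8, 13), (3, -21)) = 35.7351
d((-8, 13), (-17, -12)) = 26.5707
d((-8, 13), (9, -25)) = 41.6293
d((-8, 13), (21, -9)) = 36.4005
d((-8, 13), (-27, 26)) = 23.0217
d((29, -3), (10, 9)) = 22.4722
d((29, -3), (3, -21)) = 31.6228
d((29, -3), (-17, -12)) = 46.8722
d((29, -3), (9, -25)) = 29.7321
d((29, -3), (21, -9)) = 10.0
d((29, -3), (-27, 26)) = 63.0635
d((10, 9), (3, -21)) = 30.8058
d((10, 9), (-17, -12)) = 34.2053
d((10, 9), (9, -25)) = 34.0147
d((10, 9), (21, -9)) = 21.095
d((10, 9), (-27, 26)) = 40.7185
d((3, -21), (-17, -12)) = 21.9317
d((3, -21), (9, -25)) = 7.2111
d((3, -21), (21, -9)) = 21.6333
d((3, -21), (-27, 26)) = 55.7584
d((-17, -12), (9, -25)) = 29.0689
d((-17, -12), (21, -9)) = 38.1182
d((-17, -12), (-27, 26)) = 39.2938
d((9, -25), (21, -9)) = 20.0
d((9, -25), (-27, 26)) = 62.426
d((21, -9), (-27, 26)) = 59.4054

Closest pair: (-17, 23) and (-13, 18) with distance 6.4031

The closest pair is (-17, 23) and (-13, 18) with Euclidean distance 6.4031. For 10 points, brute-force pairwise comparison is shown above. For large n, the divide-and-conquer algorithm (sort by x, recurse on halves, check the dividing strip) achieves O(n log n).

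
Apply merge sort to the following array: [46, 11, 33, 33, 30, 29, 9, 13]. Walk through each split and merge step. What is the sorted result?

Merge sort trace:

Split: [46, 11, 33, 33, 30, 29, 9, 13] -> [46, 11, 33, 33] and [30, 29, 9, 13]
  Split: [46, 11, 33, 33] -> [46, 11] and [33, 33]
    Split: [46, 11] -> [46] and [11]
    Merge: [46] + [11] -> [11, 46]
    Split: [33, 33] -> [33] and [33]
    Merge: [33] + [33] -> [33, 33]
  Merge: [11, 46] + [33, 33] -> [11, 33, 33, 46]
  Split: [30, 29, 9, 13] -> [30, 29] and [9, 13]
    Split: [30, 29] -> [30] and [29]
    Merge: [30] + [29] -> [29, 30]
    Split: [9, 13] -> [9] and [13]
    Merge: [9] + [13] -> [9, 13]
  Merge: [29, 30] + [9, 13] -> [9, 13, 29, 30]
Merge: [11, 33, 33, 46] + [9, 13, 29, 30] -> [9, 11, 13, 29, 30, 33, 33, 46]

Final sorted array: [9, 11, 13, 29, 30, 33, 33, 46]

The merge sort proceeds by recursively splitting the array and merging sorted halves.
After all merges, the sorted array is [9, 11, 13, 29, 30, 33, 33, 46].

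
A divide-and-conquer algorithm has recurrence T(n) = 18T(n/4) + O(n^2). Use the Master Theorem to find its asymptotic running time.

Master Theorem for T(n) = 18T(n/4) + O(n^2):

a = 18, b = 4, c = 2
log_b(a) = log_4(18) = 2.0850

Case 1: c = 2 < log_4(18) = 2.0850
T(n) = O(n^(log_4 18))

For T(n) = 18T(n/4) + O(n^2): log_4(18) = 2.0850. This is Case 1 of the Master Theorem (c < log_b(a), work dominated by leaves), giving O(n^(log_4 18)).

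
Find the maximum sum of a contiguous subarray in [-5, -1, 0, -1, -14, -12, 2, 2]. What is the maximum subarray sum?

Using Kadane's algorithm on [-5, -1, 0, -1, -14, -12, 2, 2]:

Scanning through the array:
Position 1 (value -1): max_ending_here = -1, max_so_far = -1
Position 2 (value 0): max_ending_here = 0, max_so_far = 0
Position 3 (value -1): max_ending_here = -1, max_so_far = 0
Position 4 (value -14): max_ending_here = -14, max_so_far = 0
Position 5 (value -12): max_ending_here = -12, max_so_far = 0
Position 6 (value 2): max_ending_here = 2, max_so_far = 2
Position 7 (value 2): max_ending_here = 4, max_so_far = 4

Maximum subarray: [2, 2]
Maximum sum: 4

The maximum subarray is [2, 2] with sum 4. This subarray runs from index 6 to index 7.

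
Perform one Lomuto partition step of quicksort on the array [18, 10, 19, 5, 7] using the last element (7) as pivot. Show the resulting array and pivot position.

Lomuto partition with pivot = 7:

Initial array: [18, 10, 19, 5, 7]

arr[0]=18 > 7: no swap
arr[1]=10 > 7: no swap
arr[2]=19 > 7: no swap
arr[3]=5 <= 7: swap with position 0, array becomes [5, 10, 19, 18, 7]

Place pivot at position 1: [5, 7, 19, 18, 10]
Pivot position: 1

After partitioning with pivot 7, the array becomes [5, 7, 19, 18, 10]. The pivot is placed at index 1. All elements to the left of the pivot are <= 7, and all elements to the right are > 7.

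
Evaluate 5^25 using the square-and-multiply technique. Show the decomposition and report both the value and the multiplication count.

Computing 5^25 by squaring (build up from 5^1; each line after the first costs one multiplication):

5^1 = 5
5^2 = (5^1)^2 = 5^2 = 25
5^3 = 5 * 5^2 = 5 * 25 = 125
5^6 = (5^3)^2 = 125^2 = 15625
5^12 = (5^6)^2 = 15625^2 = 244140625
5^24 = (5^12)^2 = 244140625^2 = 59604644775390625
5^25 = 5 * 5^24 = 5 * 59604644775390625 = 298023223876953125

Result: 298023223876953125
Multiplications needed: 6 (6 lines after 5^1)

5^25 = 298023223876953125. Using exponentiation by squaring, this requires 6 multiplications. The key idea: if the exponent is even, square the half-power; if odd, multiply by the base once.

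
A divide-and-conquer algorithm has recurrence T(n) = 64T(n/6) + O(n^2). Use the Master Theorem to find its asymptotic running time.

Master Theorem for T(n) = 64T(n/6) + O(n^2):

a = 64, b = 6, c = 2
log_b(a) = log_6(64) = 2.3211

Case 1: c = 2 < log_6(64) = 2.3211
T(n) = O(n^(log_6 64))

For T(n) = 64T(n/6) + O(n^2): log_6(64) = 2.3211. This is Case 1 of the Master Theorem (c < log_b(a), work dominated by leaves), giving O(n^(log_6 64)).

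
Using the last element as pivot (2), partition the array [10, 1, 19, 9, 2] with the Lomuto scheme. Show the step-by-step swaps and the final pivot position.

Lomuto partition with pivot = 2:

Initial array: [10, 1, 19, 9, 2]

arr[0]=10 > 2: no swap
arr[1]=1 <= 2: swap with position 0, array becomes [1, 10, 19, 9, 2]
arr[2]=19 > 2: no swap
arr[3]=9 > 2: no swap

Place pivot at position 1: [1, 2, 19, 9, 10]
Pivot position: 1

After partitioning with pivot 2, the array becomes [1, 2, 19, 9, 10]. The pivot is placed at index 1. All elements to the left of the pivot are <= 2, and all elements to the right are > 2.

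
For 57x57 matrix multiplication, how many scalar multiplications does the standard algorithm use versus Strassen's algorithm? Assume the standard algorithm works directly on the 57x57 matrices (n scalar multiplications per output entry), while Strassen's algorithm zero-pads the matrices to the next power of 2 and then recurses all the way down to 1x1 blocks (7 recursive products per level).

Matrix multiplication for 57x57 matrices:

Strassen's algorithm requires power-of-2 dimensions. Pad 57x57 to 64x64 (next power of 2).

Standard algorithm: 57^3 = 185193 multiplications
Strassen's algorithm: 7^(log2(64)) = 7^6 = 117649 multiplications
Savings: 185193 - 117649 = 67544 multiplications

Standard: 185193 multiplications (57^3). Strassen: 117649 multiplications (7^6, after padding to 64x64). Strassen reduces 8 recursive multiplications to 7 at each level.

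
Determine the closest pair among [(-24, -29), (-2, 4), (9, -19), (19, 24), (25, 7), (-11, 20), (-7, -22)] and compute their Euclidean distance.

Computing all pairwise distances among 7 points:

d((-24, -29), (-2, 4)) = 39.6611
d((-24, -29), (9, -19)) = 34.4819
d((-24, -29), (19, 24)) = 68.2495
d((-24, -29), (25, 7)) = 60.803
d((-24, -29), (-11, 20)) = 50.6952
d((-24, -29), (-7, -22)) = 18.3848
d((-2, 4), (9, -19)) = 25.4951
d((-2, 4), (19, 24)) = 29.0
d((-2, 4), (25, 7)) = 27.1662
d((-2, 4), (-11, 20)) = 18.3576
d((-2, 4), (-7, -22)) = 26.4764
d((9, -19), (19, 24)) = 44.1475
d((9, -19), (25, 7)) = 30.5287
d((9, -19), (-11, 20)) = 43.8292
d((9, -19), (-7, -22)) = 16.2788 <-- minimum
d((19, 24), (25, 7)) = 18.0278
d((19, 24), (-11, 20)) = 30.2655
d((19, 24), (-7, -22)) = 52.8394
d((25, 7), (-11, 20)) = 38.2753
d((25, 7), (-7, -22)) = 43.1856
d((-11, 20), (-7, -22)) = 42.19

Closest pair: (9, -19) and (-7, -22) with distance 16.2788

The closest pair is (9, -19) and (-7, -22) with Euclidean distance 16.2788. For 7 points, brute-force pairwise comparison is shown above. For large n, the divide-and-conquer algorithm (sort by x, recurse on halves, check the dividing strip) achieves O(n log n).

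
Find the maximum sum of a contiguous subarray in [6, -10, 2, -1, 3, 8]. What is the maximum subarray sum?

Using Kadane's algorithm on [6, -10, 2, -1, 3, 8]:

Scanning through the array:
Position 1 (value -10): max_ending_here = -4, max_so_far = 6
Position 2 (value 2): max_ending_here = 2, max_so_far = 6
Position 3 (value -1): max_ending_here = 1, max_so_far = 6
Position 4 (value 3): max_ending_here = 4, max_so_far = 6
Position 5 (value 8): max_ending_here = 12, max_so_far = 12

Maximum subarray: [2, -1, 3, 8]
Maximum sum: 12

The maximum subarray is [2, -1, 3, 8] with sum 12. This subarray runs from index 2 to index 5.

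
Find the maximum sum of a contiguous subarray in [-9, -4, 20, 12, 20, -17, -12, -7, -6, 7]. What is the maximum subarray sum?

Using Kadane's algorithm on [-9, -4, 20, 12, 20, -17, -12, -7, -6, 7]:

Scanning through the array:
Position 1 (value -4): max_ending_here = -4, max_so_far = -4
Position 2 (value 20): max_ending_here = 20, max_so_far = 20
Position 3 (value 12): max_ending_here = 32, max_so_far = 32
Position 4 (value 20): max_ending_here = 52, max_so_far = 52
Position 5 (value -17): max_ending_here = 35, max_so_far = 52
Position 6 (value -12): max_ending_here = 23, max_so_far = 52
Position 7 (value -7): max_ending_here = 16, max_so_far = 52
Position 8 (value -6): max_ending_here = 10, max_so_far = 52
Position 9 (value 7): max_ending_here = 17, max_so_far = 52

Maximum subarray: [20, 12, 20]
Maximum sum: 52

The maximum subarray is [20, 12, 20] with sum 52. This subarray runs from index 2 to index 4.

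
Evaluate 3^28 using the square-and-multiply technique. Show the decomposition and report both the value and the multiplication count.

Computing 3^28 by squaring (build up from 3^1; each line after the first costs one multiplication):

3^1 = 3
3^2 = (3^1)^2 = 3^2 = 9
3^3 = 3 * 3^2 = 3 * 9 = 27
3^6 = (3^3)^2 = 27^2 = 729
3^7 = 3 * 3^6 = 3 * 729 = 2187
3^14 = (3^7)^2 = 2187^2 = 4782969
3^28 = (3^14)^2 = 4782969^2 = 22876792454961

Result: 22876792454961
Multiplications needed: 6 (6 lines after 3^1)

3^28 = 22876792454961. Using exponentiation by squaring, this requires 6 multiplications. The key idea: if the exponent is even, square the half-power; if odd, multiply by the base once.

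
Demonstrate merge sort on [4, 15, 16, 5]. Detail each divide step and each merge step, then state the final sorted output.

Merge sort trace:

Split: [4, 15, 16, 5] -> [4, 15] and [16, 5]
  Split: [4, 15] -> [4] and [15]
  Merge: [4] + [15] -> [4, 15]
  Split: [16, 5] -> [16] and [5]
  Merge: [16] + [5] -> [5, 16]
Merge: [4, 15] + [5, 16] -> [4, 5, 15, 16]

Final sorted array: [4, 5, 15, 16]

The merge sort proceeds by recursively splitting the array and merging sorted halves.
After all merges, the sorted array is [4, 5, 15, 16].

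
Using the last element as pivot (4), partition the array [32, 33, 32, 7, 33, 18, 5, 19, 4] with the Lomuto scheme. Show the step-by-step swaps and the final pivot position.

Lomuto partition with pivot = 4:

Initial array: [32, 33, 32, 7, 33, 18, 5, 19, 4]

arr[0]=32 > 4: no swap
arr[1]=33 > 4: no swap
arr[2]=32 > 4: no swap
arr[3]=7 > 4: no swap
arr[4]=33 > 4: no swap
arr[5]=18 > 4: no swap
arr[6]=5 > 4: no swap
arr[7]=19 > 4: no swap

Place pivot at position 0: [4, 33, 32, 7, 33, 18, 5, 19, 32]
Pivot position: 0

After partitioning with pivot 4, the array becomes [4, 33, 32, 7, 33, 18, 5, 19, 32]. The pivot is placed at index 0. All elements to the left of the pivot are <= 4, and all elements to the right are > 4.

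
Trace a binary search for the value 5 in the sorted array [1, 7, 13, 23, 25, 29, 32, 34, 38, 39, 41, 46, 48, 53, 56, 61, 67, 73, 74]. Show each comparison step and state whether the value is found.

Binary search for 5 in [1, 7, 13, 23, 25, 29, 32, 34, 38, 39, 41, 46, 48, 53, 56, 61, 67, 73, 74]:

lo=0, hi=18, mid=9, arr[mid]=39 -> 39 > 5, search left half
lo=0, hi=8, mid=4, arr[mid]=25 -> 25 > 5, search left half
lo=0, hi=3, mid=1, arr[mid]=7 -> 7 > 5, search left half
lo=0, hi=0, mid=0, arr[mid]=1 -> 1 < 5, search right half
lo=1 > hi=0, target 5 not found

Binary search determines that 5 is not in the array after 4 comparisons. The search space was exhausted without finding the target.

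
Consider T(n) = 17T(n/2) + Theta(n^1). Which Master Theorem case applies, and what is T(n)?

Master Theorem for T(n) = 17T(n/2) + O(n^1):

a = 17, b = 2, c = 1
log_b(a) = log_2(17) = 4.0875

Case 1: c = 1 < log_2(17) = 4.0875
T(n) = O(n^(log_2 17))

For T(n) = 17T(n/2) + O(n^1): log_2(17) = 4.0875. This is Case 1 of the Master Theorem (c < log_b(a), work dominated by leaves), giving O(n^(log_2 17)).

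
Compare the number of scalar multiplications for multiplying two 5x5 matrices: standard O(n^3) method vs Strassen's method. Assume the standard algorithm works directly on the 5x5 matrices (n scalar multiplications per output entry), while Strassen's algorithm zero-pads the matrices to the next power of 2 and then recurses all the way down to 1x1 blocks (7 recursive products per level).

Matrix multiplication for 5x5 matrices:

Strassen's algorithm requires power-of-2 dimensions. Pad 5x5 to 8x8 (next power of 2).

Standard algorithm: 5^3 = 125 multiplications
Strassen's algorithm: 7^(log2(8)) = 7^3 = 343 multiplications
Difference: 125 - 343 = -218 (Strassen uses MORE here due to padding overhead — for small or just-over-power-of-2 n, padding can outweigh the per-level savings)

Standard: 125 multiplications (5^3). Strassen: 343 multiplications (7^3, after padding to 8x8). Strassen reduces 8 recursive multiplications to 7 at each level.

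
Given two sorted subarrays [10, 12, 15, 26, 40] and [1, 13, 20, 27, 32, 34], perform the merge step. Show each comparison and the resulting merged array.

Merging process:

Compare 10 vs 1: take 1 from right. Merged: [1]
Compare 10 vs 13: take 10 from left. Merged: [1, 10]
Compare 12 vs 13: take 12 from left. Merged: [1, 10, 12]
Compare 15 vs 13: take 13 from right. Merged: [1, 10, 12, 13]
Compare 15 vs 20: take 15 from left. Merged: [1, 10, 12, 13, 15]
Compare 26 vs 20: take 20 from right. Merged: [1, 10, 12, 13, 15, 20]
Compare 26 vs 27: take 26 from left. Merged: [1, 10, 12, 13, 15, 20, 26]
Compare 40 vs 27: take 27 from right. Merged: [1, 10, 12, 13, 15, 20, 26, 27]
Compare 40 vs 32: take 32 from right. Merged: [1, 10, 12, 13, 15, 20, 26, 27, 32]
Compare 40 vs 34: take 34 from right. Merged: [1, 10, 12, 13, 15, 20, 26, 27, 32, 34]
Append remaining from left: [40]. Merged: [1, 10, 12, 13, 15, 20, 26, 27, 32, 34, 40]

Final merged array: [1, 10, 12, 13, 15, 20, 26, 27, 32, 34, 40]
Total comparisons: 10

The merged array is [1, 10, 12, 13, 15, 20, 26, 27, 32, 34, 40], requiring 10 comparisons. The merge step runs in O(n) time where n is the total number of elements.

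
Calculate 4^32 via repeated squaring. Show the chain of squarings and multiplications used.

Computing 4^32 by squaring (build up from 4^1; each line after the first costs one multiplication):

4^1 = 4
4^2 = (4^1)^2 = 4^2 = 16
4^4 = (4^2)^2 = 16^2 = 256
4^8 = (4^4)^2 = 256^2 = 65536
4^16 = (4^8)^2 = 65536^2 = 4294967296
4^32 = (4^16)^2 = 4294967296^2 = 18446744073709551616

Result: 18446744073709551616
Multiplications needed: 5 (5 lines after 4^1)

4^32 = 18446744073709551616. Using exponentiation by squaring, this requires 5 multiplications. The key idea: if the exponent is even, square the half-power; if odd, multiply by the base once.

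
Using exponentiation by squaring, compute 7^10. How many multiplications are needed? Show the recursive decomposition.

Computing 7^10 by squaring (build up from 7^1; each line after the first costs one multiplication):

7^1 = 7
7^2 = (7^1)^2 = 7^2 = 49
7^4 = (7^2)^2 = 49^2 = 2401
7^5 = 7 * 7^4 = 7 * 2401 = 16807
7^10 = (7^5)^2 = 16807^2 = 282475249

Result: 282475249
Multiplications needed: 4 (4 lines after 7^1)

7^10 = 282475249. Using exponentiation by squaring, this requires 4 multiplications. The key idea: if the exponent is even, square the half-power; if odd, multiply by the base once.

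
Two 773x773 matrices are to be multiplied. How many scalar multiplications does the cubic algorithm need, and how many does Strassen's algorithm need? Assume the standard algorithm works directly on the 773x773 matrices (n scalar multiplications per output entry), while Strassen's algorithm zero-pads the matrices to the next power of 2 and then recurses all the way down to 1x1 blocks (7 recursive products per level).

Matrix multiplication for 773x773 matrices:

Strassen's algorithm requires power-of-2 dimensions. Pad 773x773 to 1024x1024 (next power of 2).

Standard algorithm: 773^3 = 461889917 multiplications
Strassen's algorithm: 7^(log2(1024)) = 7^10 = 282475249 multiplications
Savings: 461889917 - 282475249 = 179414668 multiplications

Standard: 461889917 multiplications (773^3). Strassen: 282475249 multiplications (7^10, after padding to 1024x1024). Strassen reduces 8 recursive multiplications to 7 at each level.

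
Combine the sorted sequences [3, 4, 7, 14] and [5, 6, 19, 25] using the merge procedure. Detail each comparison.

Merging process:

Compare 3 vs 5: take 3 from left. Merged: [3]
Compare 4 vs 5: take 4 from left. Merged: [3, 4]
Compare 7 vs 5: take 5 from right. Merged: [3, 4, 5]
Compare 7 vs 6: take 6 from right. Merged: [3, 4, 5, 6]
Compare 7 vs 19: take 7 from left. Merged: [3, 4, 5, 6, 7]
Compare 14 vs 19: take 14 from left. Merged: [3, 4, 5, 6, 7, 14]
Append remaining from right: [19, 25]. Merged: [3, 4, 5, 6, 7, 14, 19, 25]

Final merged array: [3, 4, 5, 6, 7, 14, 19, 25]
Total comparisons: 6

The merged array is [3, 4, 5, 6, 7, 14, 19, 25], requiring 6 comparisons. The merge step runs in O(n) time where n is the total number of elements.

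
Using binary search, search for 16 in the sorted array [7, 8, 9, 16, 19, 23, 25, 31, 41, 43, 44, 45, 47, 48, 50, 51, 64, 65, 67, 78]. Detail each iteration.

Binary search for 16 in [7, 8, 9, 16, 19, 23, 25, 31, 41, 43, 44, 45, 47, 48, 50, 51, 64, 65, 67, 78]:

lo=0, hi=19, mid=9, arr[mid]=43 -> 43 > 16, search left half
lo=0, hi=8, mid=4, arr[mid]=19 -> 19 > 16, search left half
lo=0, hi=3, mid=1, arr[mid]=8 -> 8 < 16, search right half
lo=2, hi=3, mid=2, arr[mid]=9 -> 9 < 16, search right half
lo=3, hi=3, mid=3, arr[mid]=16 -> Found target at index 3!

Binary search finds 16 at index 3 after 5 comparisons. The search repeatedly halves the search space by comparing with the middle element.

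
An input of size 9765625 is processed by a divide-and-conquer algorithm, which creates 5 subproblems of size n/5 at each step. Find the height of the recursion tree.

For divide and conquer with division factor 5:

Problem sizes at each level:
Level 0: 9765625
Level 1: 1953125
Level 2: 390625
Level 3: 78125
Level 4: 15625
Level 5: 3125
Level 6: 625
Level 7: 125
Level 8: 25
Level 9: 5
Level 10: 1

The root is level 0 and the size-1 base case is level 10 (the tree spans levels 0 through 10, i.e. 11 levels counting the root), so the depth is the number of divisions: log_5(9765625) = 10

The recursion tree depth is log_5(9765625) = 10. At each level, the problem size is divided by 5, so it takes 10 divisions to reduce to a base case of size 1. The algorithm makes 5 recursive calls at each level.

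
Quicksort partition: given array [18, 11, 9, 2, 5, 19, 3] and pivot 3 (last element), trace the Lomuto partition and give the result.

Lomuto partition with pivot = 3:

Initial array: [18, 11, 9, 2, 5, 19, 3]

arr[0]=18 > 3: no swap
arr[1]=11 > 3: no swap
arr[2]=9 > 3: no swap
arr[3]=2 <= 3: swap with position 0, array becomes [2, 11, 9, 18, 5, 19, 3]
arr[4]=5 > 3: no swap
arr[5]=19 > 3: no swap

Place pivot at position 1: [2, 3, 9, 18, 5, 19, 11]
Pivot position: 1

After partitioning with pivot 3, the array becomes [2, 3, 9, 18, 5, 19, 11]. The pivot is placed at index 1. All elements to the left of the pivot are <= 3, and all elements to the right are > 3.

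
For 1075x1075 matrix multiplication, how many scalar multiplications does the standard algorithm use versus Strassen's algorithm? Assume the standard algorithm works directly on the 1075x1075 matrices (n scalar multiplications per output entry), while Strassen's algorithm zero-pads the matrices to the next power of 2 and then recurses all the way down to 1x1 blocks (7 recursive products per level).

Matrix multiplication for 1075x1075 matrices:

Strassen's algorithm requires power-of-2 dimensions. Pad 1075x1075 to 2048x2048 (next power of 2).

Standard algorithm: 1075^3 = 1242296875 multiplications
Strassen's algorithm: 7^(log2(2048)) = 7^11 = 1977326743 multiplications
Difference: 1242296875 - 1977326743 = -735029868 (Strassen uses MORE here due to padding overhead — for small or just-over-power-of-2 n, padding can outweigh the per-level savings)

Standard: 1242296875 multiplications (1075^3). Strassen: 1977326743 multiplications (7^11, after padding to 2048x2048). Strassen reduces 8 recursive multiplications to 7 at each level.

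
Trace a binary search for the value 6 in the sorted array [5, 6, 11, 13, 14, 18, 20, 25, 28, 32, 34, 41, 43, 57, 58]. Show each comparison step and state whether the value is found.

Binary search for 6 in [5, 6, 11, 13, 14, 18, 20, 25, 28, 32, 34, 41, 43, 57, 58]:

lo=0, hi=14, mid=7, arr[mid]=25 -> 25 > 6, search left half
lo=0, hi=6, mid=3, arr[mid]=13 -> 13 > 6, search left half
lo=0, hi=2, mid=1, arr[mid]=6 -> Found target at index 1!

Binary search finds 6 at index 1 after 3 comparisons. The search repeatedly halves the search space by comparing with the middle element.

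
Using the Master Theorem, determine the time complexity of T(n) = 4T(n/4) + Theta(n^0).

Master Theorem for T(n) = 4T(n/4) + O(n^0):

a = 4, b = 4, c = 0
log_b(a) = log_4(4) = 1.0000

Case 1: c = 0 < log_4(4) = 1.0000
T(n) = O(n^(log_4 4)) = O(n)

For T(n) = 4T(n/4) + O(n^0): log_4(4) = 1.0000. This is Case 1 of the Master Theorem (c < log_b(a), work dominated by leaves), giving O(n).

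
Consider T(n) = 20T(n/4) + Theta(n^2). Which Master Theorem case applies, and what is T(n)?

Master Theorem for T(n) = 20T(n/4) + O(n^2):

a = 20, b = 4, c = 2
log_b(a) = log_4(20) = 2.1610

Case 1: c = 2 < log_4(20) = 2.1610
T(n) = O(n^(log_4 20))

For T(n) = 20T(n/4) + O(n^2): log_4(20) = 2.1610. This is Case 1 of the Master Theorem (c < log_b(a), work dominated by leaves), giving O(n^(log_4 20)).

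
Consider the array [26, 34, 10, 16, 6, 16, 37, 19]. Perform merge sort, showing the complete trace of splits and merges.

Merge sort trace:

Split: [26, 34, 10, 16, 6, 16, 37, 19] -> [26, 34, 10, 16] and [6, 16, 37, 19]
  Split: [26, 34, 10, 16] -> [26, 34] and [10, 16]
    Split: [26, 34] -> [26] and [34]
    Merge: [26] + [34] -> [26, 34]
    Split: [10, 16] -> [10] and [16]
    Merge: [10] + [16] -> [10, 16]
  Merge: [26, 34] + [10, 16] -> [10, 16, 26, 34]
  Split: [6, 16, 37, 19] -> [6, 16] and [37, 19]
    Split: [6, 16] -> [6] and [16]
    Merge: [6] + [16] -> [6, 16]
    Split: [37, 19] -> [37] and [19]
    Merge: [37] + [19] -> [19, 37]
  Merge: [6, 16] + [19, 37] -> [6, 16, 19, 37]
Merge: [10, 16, 26, 34] + [6, 16, 19, 37] -> [6, 10, 16, 16, 19, 26, 34, 37]

Final sorted array: [6, 10, 16, 16, 19, 26, 34, 37]

The merge sort proceeds by recursively splitting the array and merging sorted halves.
After all merges, the sorted array is [6, 10, 16, 16, 19, 26, 34, 37].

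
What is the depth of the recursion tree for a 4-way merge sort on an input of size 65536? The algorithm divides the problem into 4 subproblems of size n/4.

For divide and conquer with division factor 4:

Problem sizes at each level:
Level 0: 65536
Level 1: 16384
Level 2: 4096
Level 3: 1024
Level 4: 256
Level 5: 64
Level 6: 16
Level 7: 4
Level 8: 1

The root is level 0 and the size-1 base case is level 8 (the tree spans levels 0 through 8, i.e. 9 levels counting the root), so the depth is the number of divisions: log_4(65536) = 8

The recursion tree depth is log_4(65536) = 8. At each level, the problem size is divided by 4, so it takes 8 divisions to reduce to a base case of size 1. The algorithm makes 4 recursive calls at each level.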